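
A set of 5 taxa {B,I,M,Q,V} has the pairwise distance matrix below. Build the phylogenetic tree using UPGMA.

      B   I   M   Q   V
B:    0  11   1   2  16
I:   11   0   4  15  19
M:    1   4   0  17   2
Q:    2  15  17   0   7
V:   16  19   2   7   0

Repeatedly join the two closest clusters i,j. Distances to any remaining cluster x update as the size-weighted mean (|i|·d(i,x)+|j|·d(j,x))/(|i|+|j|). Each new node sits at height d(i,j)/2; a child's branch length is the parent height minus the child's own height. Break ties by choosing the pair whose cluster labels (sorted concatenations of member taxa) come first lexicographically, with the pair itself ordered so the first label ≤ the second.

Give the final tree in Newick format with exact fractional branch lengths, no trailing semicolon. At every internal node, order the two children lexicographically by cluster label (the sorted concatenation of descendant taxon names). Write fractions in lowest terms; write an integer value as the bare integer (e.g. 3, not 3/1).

step 1: merge (B,M) at d=1; branch lengths B→1/2, M→1/2; new cluster BM
  updated: d(BM,I)=15/2, d(BM,Q)=19/2, d(BM,V)=9
step 2: merge (Q,V) at d=7; branch lengths Q→7/2, V→7/2; new cluster QV
  updated: d(BM,QV)=37/4, d(I,QV)=17
step 3: merge (BM,I) at d=15/2; branch lengths BM→13/4, I→15/4; new cluster BIM
  updated: d(BIM,QV)=71/6
step 4: merge (BIM,QV) at d=71/6; branch lengths BIM→13/6, QV→29/12; new cluster BIMQV
final tree: (((B:1/2,M:1/2):13/4,I:15/4):13/6,(Q:7/2,V:7/2):29/12)
total length: 235/12

(((B:1/2,M:1/2):13/4,I:15/4):13/6,(Q:7/2,V:7/2):29/12)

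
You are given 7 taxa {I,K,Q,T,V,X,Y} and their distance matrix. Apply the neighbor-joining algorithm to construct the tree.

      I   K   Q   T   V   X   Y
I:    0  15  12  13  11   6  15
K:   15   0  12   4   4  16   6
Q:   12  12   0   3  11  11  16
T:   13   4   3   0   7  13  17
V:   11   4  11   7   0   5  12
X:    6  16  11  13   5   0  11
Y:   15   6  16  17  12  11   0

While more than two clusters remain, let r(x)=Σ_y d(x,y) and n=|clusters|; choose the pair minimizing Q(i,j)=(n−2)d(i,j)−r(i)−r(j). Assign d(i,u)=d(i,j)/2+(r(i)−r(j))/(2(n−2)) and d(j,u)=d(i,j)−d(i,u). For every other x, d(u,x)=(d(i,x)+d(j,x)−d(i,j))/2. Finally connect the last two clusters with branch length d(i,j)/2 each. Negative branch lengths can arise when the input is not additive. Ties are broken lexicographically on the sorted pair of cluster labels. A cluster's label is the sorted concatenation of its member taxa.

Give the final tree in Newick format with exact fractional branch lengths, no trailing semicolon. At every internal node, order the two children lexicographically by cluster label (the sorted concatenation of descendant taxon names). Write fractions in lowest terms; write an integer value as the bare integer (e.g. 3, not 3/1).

((((I:67/16,X:29/16):27/8,(Q:23/10,T:7/10):35/8):3/4,(K:2/3,Y:16/3):27/8):13/16,V:13/16)

step 1: merge (Q,T) at d=3, Q=-107; branch lengths Q→23/10, T→7/10; new cluster QT
  updated: d(I,QT)=11, d(K,QT)=13/2, d(QT,V)=15/2, d(QT,X)=21/2, d(QT,Y)=15
step 2: merge (I,X) at d=6, Q=-165/2; branch lengths I→67/16, X→29/16; new cluster IX
  updated: d(IX,K)=25/2, d(IX,QT)=31/4, d(IX,V)=5, d(IX,Y)=10
step 3: merge (K,Y) at d=6, Q=-54; branch lengths K→2/3, Y→16/3; new cluster KY
  updated: d(IX,KY)=33/4, d(KY,QT)=31/4, d(KY,V)=5
step 4: merge (IX,QT) at d=31/4, Q=-57/2; branch lengths IX→27/8, QT→35/8; new cluster IQTX
  updated: d(IQTX,KY)=33/8, d(IQTX,V)=19/8
step 5: merge (IQTX,KY) at d=33/8, Q=-23/2; branch lengths IQTX→3/4, KY→27/8; new cluster IKQTXY
  updated: d(IKQTXY,V)=13/8
step 6: merge (IKQTXY,V) at d=13/8; branch lengths IKQTXY→13/16, V→13/16; new cluster IKQTVXY
final tree: ((((I:67/16,X:29/16):27/8,(Q:23/10,T:7/10):35/8):3/4,(K:2/3,Y:16/3):27/8):13/16,V:13/16)
total length: 57/2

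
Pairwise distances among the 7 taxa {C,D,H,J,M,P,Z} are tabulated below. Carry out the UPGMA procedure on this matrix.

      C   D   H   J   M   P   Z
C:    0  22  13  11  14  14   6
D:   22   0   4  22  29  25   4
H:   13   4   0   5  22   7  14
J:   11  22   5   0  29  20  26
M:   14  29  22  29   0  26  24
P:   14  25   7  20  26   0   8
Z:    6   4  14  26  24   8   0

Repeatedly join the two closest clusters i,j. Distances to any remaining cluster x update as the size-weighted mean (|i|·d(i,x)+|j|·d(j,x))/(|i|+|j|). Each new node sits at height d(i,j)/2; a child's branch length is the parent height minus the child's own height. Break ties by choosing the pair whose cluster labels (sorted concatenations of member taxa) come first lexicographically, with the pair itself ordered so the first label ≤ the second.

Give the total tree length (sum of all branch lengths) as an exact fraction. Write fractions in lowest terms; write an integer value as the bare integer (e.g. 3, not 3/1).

1769/36

step 1: merge (D,H) at d=4; branch lengths D→2, H→2; new cluster DH
  updated: d(C,DH)=35/2, d(DH,J)=27/2, d(DH,M)=51/2, d(DH,P)=16, d(DH,Z)=9
step 2: merge (C,Z) at d=6; branch lengths C→3, Z→3; new cluster CZ
  updated: d(CZ,DH)=53/4, d(CZ,J)=37/2, d(CZ,M)=19, d(CZ,P)=11
step 3: merge (CZ,P) at d=11; branch lengths CZ→5/2, P→11/2; new cluster CPZ
  updated: d(CPZ,DH)=85/6, d(CPZ,J)=19, d(CPZ,M)=64/3
step 4: merge (DH,J) at d=27/2; branch lengths DH→19/4, J→27/4; new cluster DHJ
  updated: d(CPZ,DHJ)=142/9, d(DHJ,M)=80/3
step 5: merge (CPZ,DHJ) at d=142/9; branch lengths CPZ→43/18, DHJ→41/36; new cluster CDHJPZ
  updated: d(CDHJPZ,M)=24
step 6: merge (CDHJPZ,M) at d=24; branch lengths CDHJPZ→37/9, M→12; new cluster CDHJMPZ
final tree: ((((C:3,Z:3):5/2,P:11/2):43/18,((D:2,H:2):19/4,J:27/4):41/36):37/9,M:12)
total length: 1769/36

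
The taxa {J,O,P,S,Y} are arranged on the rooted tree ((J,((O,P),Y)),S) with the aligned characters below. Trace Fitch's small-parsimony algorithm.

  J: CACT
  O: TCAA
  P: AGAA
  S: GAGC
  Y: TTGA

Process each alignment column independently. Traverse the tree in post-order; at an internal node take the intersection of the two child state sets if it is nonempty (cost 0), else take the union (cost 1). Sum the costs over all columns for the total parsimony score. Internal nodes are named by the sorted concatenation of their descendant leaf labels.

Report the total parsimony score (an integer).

10

[col 0] OP: children O:{T}, P:{A} ∪→ {A,T}; cost 1
[col 0] OPY: children OP:{A,T}, Y:{T} ∩→ {T}; cost 0
[col 0] JOPY: children J:{C}, OPY:{T} ∪→ {C,T}; cost 1
[col 0] JOPSY: children JOPY:{C,T}, S:{G} ∪→ {C,G,T}; cost 1
[col 1] OP: children O:{C}, P:{G} ∪→ {C,G}; cost 1
[col 1] OPY: children OP:{C,G}, Y:{T} ∪→ {C,G,T}; cost 1
[col 1] JOPY: children J:{A}, OPY:{C,G,T} ∪→ {A,C,G,T}; cost 1
[col 1] JOPSY: children JOPY:{A,C,G,T}, S:{A} ∩→ {A}; cost 0
[col 2] OP: children O:{A}, P:{A} ∩→ {A}; cost 0
[col 2] OPY: children OP:{A}, Y:{G} ∪→ {A,G}; cost 1
[col 2] JOPY: children J:{C}, OPY:{A,G} ∪→ {A,C,G}; cost 1
[col 2] JOPSY: children JOPY:{A,C,G}, S:{G} ∩→ {G}; cost 0
[col 3] OP: children O:{A}, P:{A} ∩→ {A}; cost 0
[col 3] OPY: children OP:{A}, Y:{A} ∩→ {A}; cost 0
[col 3] JOPY: children J:{T}, OPY:{A} ∪→ {A,T}; cost 1
[col 3] JOPSY: children JOPY:{A,T}, S:{C} ∪→ {A,C,T}; cost 1
per-site changes: [3, 3, 2, 2]; total = 10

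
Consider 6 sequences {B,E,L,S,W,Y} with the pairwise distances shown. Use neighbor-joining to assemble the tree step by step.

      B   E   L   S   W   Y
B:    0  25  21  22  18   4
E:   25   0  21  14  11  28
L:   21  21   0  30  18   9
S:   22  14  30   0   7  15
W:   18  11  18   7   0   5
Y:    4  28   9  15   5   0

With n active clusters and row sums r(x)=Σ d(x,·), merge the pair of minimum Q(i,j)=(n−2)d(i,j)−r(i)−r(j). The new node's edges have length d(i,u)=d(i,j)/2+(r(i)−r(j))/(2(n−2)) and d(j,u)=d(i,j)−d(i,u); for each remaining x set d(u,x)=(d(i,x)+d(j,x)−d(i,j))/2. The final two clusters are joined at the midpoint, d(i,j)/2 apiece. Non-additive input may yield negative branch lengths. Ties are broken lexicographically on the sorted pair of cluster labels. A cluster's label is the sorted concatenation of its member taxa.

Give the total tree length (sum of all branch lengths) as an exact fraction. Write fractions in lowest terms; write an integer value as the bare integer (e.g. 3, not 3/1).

step 1: merge (B,Y) at d=4, Q=-135; branch lengths B→45/8, Y→-13/8; new cluster BY
  updated: d(BY,E)=49/2, d(BY,L)=13, d(BY,S)=33/2, d(BY,W)=19/2
step 2: merge (BY,L) at d=13, Q=-213/2; branch lengths BY→41/12, L→115/12; new cluster BLY
  updated: d(BLY,E)=65/4, d(BLY,S)=67/4, d(BLY,W)=29/4
step 3: merge (BLY,W) at d=29/4, Q=-51; branch lengths BLY→59/8, W→-1/8; new cluster BLWY
  updated: d(BLWY,E)=10, d(BLWY,S)=33/4
step 4: merge (BLWY,E) at d=10, Q=-129/4; branch lengths BLWY→17/8, E→63/8; new cluster BELWY
  updated: d(BELWY,S)=49/8
step 5: merge (BELWY,S) at d=49/8; branch lengths BELWY→49/16, S→49/16; new cluster BELSWY
final tree: (((((B:45/8,Y:-13/8):41/12,L:115/12):59/8,W:-1/8):17/8,E:63/8):49/16,S:49/16)
total length: 323/8

323/8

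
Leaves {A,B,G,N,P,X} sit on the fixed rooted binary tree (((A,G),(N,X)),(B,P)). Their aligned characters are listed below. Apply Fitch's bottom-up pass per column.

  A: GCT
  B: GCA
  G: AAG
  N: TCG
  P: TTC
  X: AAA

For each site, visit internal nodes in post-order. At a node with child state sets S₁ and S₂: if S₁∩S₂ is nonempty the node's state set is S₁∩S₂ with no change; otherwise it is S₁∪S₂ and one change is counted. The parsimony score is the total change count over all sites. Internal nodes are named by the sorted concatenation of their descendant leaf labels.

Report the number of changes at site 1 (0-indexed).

site 0, node AG: A={G} ∪ G={A} → {A,G} (+1)
site 0, node NX: N={T} ∪ X={A} → {A,T} (+1)
site 0, node AGNX: AG={A,G} ∩ NX={A,T} → {A} (+0)
site 0, node BP: B={G} ∪ P={T} → {G,T} (+1)
site 0, node ABGNPX: AGNX={A} ∪ BP={G,T} → {A,G,T} (+1)
site 1, node AG: A={C} ∪ G={A} → {A,C} (+1)
site 1, node NX: N={C} ∪ X={A} → {A,C} (+1)
site 1, node AGNX: AG={A,C} ∩ NX={A,C} → {A,C} (+0)
site 1, node BP: B={C} ∪ P={T} → {C,T} (+1)
site 1, node ABGNPX: AGNX={A,C} ∩ BP={C,T} → {C} (+0)
site 2, node AG: A={T} ∪ G={G} → {G,T} (+1)
site 2, node NX: N={G} ∪ X={A} → {A,G} (+1)
site 2, node AGNX: AG={G,T} ∩ NX={A,G} → {G} (+0)
site 2, node BP: B={A} ∪ P={C} → {A,C} (+1)
site 2, node ABGNPX: AGNX={G} ∪ BP={A,C} → {A,C,G} (+1)
per-site changes: [4, 3, 4]; total = 11

3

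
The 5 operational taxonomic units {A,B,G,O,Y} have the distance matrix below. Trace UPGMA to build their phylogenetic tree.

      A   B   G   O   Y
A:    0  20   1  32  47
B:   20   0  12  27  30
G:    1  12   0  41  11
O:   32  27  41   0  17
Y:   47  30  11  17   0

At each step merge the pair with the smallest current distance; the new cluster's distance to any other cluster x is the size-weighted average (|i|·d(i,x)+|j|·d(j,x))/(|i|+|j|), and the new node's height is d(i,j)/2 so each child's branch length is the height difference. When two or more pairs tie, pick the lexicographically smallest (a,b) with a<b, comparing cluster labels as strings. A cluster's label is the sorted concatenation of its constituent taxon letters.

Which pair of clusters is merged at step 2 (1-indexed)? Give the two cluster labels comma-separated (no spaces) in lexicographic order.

iteration 1: select A,G (d=1); attach at lengths (1/2, 1/2); label the merged cluster AG
  updated: d(AG,B)=16, d(AG,O)=73/2, d(AG,Y)=29
iteration 2: select AG,B (d=16); attach at lengths (15/2, 8); label the merged cluster ABG
  updated: d(ABG,O)=100/3, d(ABG,Y)=88/3
iteration 3: select O,Y (d=17); attach at lengths (17/2, 17/2); label the merged cluster OY
  updated: d(ABG,OY)=94/3
iteration 4: select ABG,OY (d=94/3); attach at lengths (23/3, 43/6); label the merged cluster ABGOY
final tree: (((A:1/2,G:1/2):15/2,B:8):23/3,(O:17/2,Y:17/2):43/6)
total length: 145/3

AG,B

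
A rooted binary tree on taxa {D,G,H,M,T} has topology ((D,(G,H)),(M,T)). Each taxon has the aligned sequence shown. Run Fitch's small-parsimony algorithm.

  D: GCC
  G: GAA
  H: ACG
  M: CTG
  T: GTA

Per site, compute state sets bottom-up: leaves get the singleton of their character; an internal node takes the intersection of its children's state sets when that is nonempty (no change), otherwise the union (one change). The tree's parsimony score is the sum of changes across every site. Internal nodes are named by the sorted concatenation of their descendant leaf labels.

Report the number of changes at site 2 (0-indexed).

3

site 0, node GH: G={G} ∪ H={A} → {A,G} (+1)
site 0, node DGH: D={G} ∩ GH={A,G} → {G} (+0)
site 0, node MT: M={C} ∪ T={G} → {C,G} (+1)
site 0, node DGHMT: DGH={G} ∩ MT={C,G} → {G} (+0)
site 1, node GH: G={A} ∪ H={C} → {A,C} (+1)
site 1, node DGH: D={C} ∩ GH={A,C} → {C} (+0)
site 1, node MT: M={T} ∩ T={T} → {T} (+0)
site 1, node DGHMT: DGH={C} ∪ MT={T} → {C,T} (+1)
site 2, node GH: G={A} ∪ H={G} → {A,G} (+1)
site 2, node DGH: D={C} ∪ GH={A,G} → {A,C,G} (+1)
site 2, node MT: M={G} ∪ T={A} → {A,G} (+1)
site 2, node DGHMT: DGH={A,C,G} ∩ MT={A,G} → {A,G} (+0)
per-site changes: [2, 2, 3]; total = 7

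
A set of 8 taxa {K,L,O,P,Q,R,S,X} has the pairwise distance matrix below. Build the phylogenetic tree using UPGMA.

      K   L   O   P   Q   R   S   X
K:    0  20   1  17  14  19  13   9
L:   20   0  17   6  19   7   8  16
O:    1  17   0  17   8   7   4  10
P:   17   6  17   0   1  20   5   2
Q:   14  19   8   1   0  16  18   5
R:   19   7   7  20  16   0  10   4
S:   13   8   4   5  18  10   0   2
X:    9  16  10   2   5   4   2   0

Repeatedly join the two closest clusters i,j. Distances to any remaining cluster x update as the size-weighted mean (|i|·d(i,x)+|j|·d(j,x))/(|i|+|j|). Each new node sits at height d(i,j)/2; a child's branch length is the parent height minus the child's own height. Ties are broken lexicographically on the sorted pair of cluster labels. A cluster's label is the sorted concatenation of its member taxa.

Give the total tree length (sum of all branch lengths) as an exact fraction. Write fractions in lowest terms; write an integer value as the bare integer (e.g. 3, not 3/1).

1. join K+O (d=1) ⇒ KO; edges |K|=1/2, |O|=1/2
  updated: d(KO,L)=37/2, d(KO,P)=17, d(KO,Q)=11, d(KO,R)=13, d(KO,S)=17/2, d(KO,X)=19/2
2. join P+Q (d=1) ⇒ PQ; edges |P|=1/2, |Q|=1/2
  updated: d(KO,PQ)=14, d(L,PQ)=25/2, d(PQ,R)=18, d(PQ,S)=23/2, d(PQ,X)=7/2
3. join S+X (d=2) ⇒ SX; edges |S|=1, |X|=1
  updated: d(KO,SX)=9, d(L,SX)=12, d(PQ,SX)=15/2, d(R,SX)=7
4. join L+R (d=7) ⇒ LR; edges |L|=7/2, |R|=7/2
  updated: d(KO,LR)=63/4, d(LR,PQ)=61/4, d(LR,SX)=19/2
5. join PQ+SX (d=15/2) ⇒ PQSX; edges |PQ|=13/4, |SX|=11/4
  updated: d(KO,PQSX)=23/2, d(LR,PQSX)=99/8
6. join KO+PQSX (d=23/2) ⇒ KOPQSX; edges |KO|=21/4, |PQSX|=2
  updated: d(KOPQSX,LR)=27/2
7. join KOPQSX+LR (d=27/2) ⇒ KLOPQRSX; edges |KOPQSX|=1, |LR|=13/4
final tree: (((K:1/2,O:1/2):21/4,((P:1/2,Q:1/2):13/4,(S:1,X:1):11/4):2):1,(L:7/2,R:7/2):13/4)
total length: 57/2

57/2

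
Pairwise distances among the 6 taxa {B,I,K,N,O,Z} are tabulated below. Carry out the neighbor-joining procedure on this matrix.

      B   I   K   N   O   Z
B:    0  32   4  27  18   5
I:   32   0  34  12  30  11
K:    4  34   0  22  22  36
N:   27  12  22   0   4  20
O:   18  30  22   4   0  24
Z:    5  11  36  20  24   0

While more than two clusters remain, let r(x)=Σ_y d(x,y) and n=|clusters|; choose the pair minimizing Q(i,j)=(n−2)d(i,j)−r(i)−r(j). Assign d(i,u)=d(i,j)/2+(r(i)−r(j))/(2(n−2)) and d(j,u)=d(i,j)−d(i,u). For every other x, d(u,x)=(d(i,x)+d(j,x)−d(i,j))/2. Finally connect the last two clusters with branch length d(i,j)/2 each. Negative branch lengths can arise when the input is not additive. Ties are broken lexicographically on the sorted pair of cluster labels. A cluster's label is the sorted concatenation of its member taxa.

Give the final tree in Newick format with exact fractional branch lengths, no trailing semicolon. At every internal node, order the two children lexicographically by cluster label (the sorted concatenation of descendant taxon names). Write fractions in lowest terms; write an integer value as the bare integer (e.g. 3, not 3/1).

1. join B+K (d=4, Q=-188) ⇒ BK; edges |B|=-2, |K|=6
  updated: d(BK,I)=31, d(BK,N)=45/2, d(BK,O)=18, d(BK,Z)=37/2
2. join I+Z (d=11, Q=-249/2) ⇒ IZ; edges |I|=29/4, |Z|=15/4
  updated: d(BK,IZ)=77/4, d(IZ,N)=21/2, d(IZ,O)=43/2
3. join BK+IZ (d=77/4, Q=-145/2) ⇒ BIKZ; edges |BK|=47/4, |IZ|=15/2
  updated: d(BIKZ,N)=55/8, d(BIKZ,O)=81/8
4. join BIKZ+N (d=55/8, Q=-21) ⇒ BIKNZ; edges |BIKZ|=13/2, |N|=3/8
  updated: d(BIKNZ,O)=29/8
5. join BIKNZ+O (d=29/8) ⇒ BIKNOZ; edges |BIKNZ|=29/16, |O|=29/16
final tree: ((((B:-2,K:6):47/4,(I:29/4,Z:15/4):15/2):13/2,N:3/8):29/16,O:29/16)
total length: 179/4

((((B:-2,K:6):47/4,(I:29/4,Z:15/4):15/2):13/2,N:3/8):29/16,O:29/16)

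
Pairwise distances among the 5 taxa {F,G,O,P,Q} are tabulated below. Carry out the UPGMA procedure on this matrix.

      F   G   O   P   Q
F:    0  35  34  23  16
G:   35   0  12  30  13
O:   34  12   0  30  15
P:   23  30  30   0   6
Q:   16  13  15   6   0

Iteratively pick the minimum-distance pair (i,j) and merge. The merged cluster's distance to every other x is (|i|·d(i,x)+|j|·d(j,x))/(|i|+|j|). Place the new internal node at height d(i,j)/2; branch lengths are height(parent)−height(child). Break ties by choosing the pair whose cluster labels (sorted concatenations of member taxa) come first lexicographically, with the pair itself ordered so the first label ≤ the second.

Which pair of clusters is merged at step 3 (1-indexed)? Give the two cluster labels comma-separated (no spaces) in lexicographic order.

step 1: merge (P,Q) at d=6; branch lengths P→3, Q→3; new cluster PQ
  updated: d(F,PQ)=39/2, d(G,PQ)=43/2, d(O,PQ)=45/2
step 2: merge (G,O) at d=12; branch lengths G→6, O→6; new cluster GO
  updated: d(F,GO)=69/2, d(GO,PQ)=22
step 3: merge (F,PQ) at d=39/2; branch lengths F→39/4, PQ→27/4; new cluster FPQ
  updated: d(FPQ,GO)=157/6
step 4: merge (FPQ,GO) at d=157/6; branch lengths FPQ→10/3, GO→85/12; new cluster FGOPQ
final tree: ((F:39/4,(P:3,Q:3):27/4):10/3,(G:6,O:6):85/12)
total length: 539/12

F,PQ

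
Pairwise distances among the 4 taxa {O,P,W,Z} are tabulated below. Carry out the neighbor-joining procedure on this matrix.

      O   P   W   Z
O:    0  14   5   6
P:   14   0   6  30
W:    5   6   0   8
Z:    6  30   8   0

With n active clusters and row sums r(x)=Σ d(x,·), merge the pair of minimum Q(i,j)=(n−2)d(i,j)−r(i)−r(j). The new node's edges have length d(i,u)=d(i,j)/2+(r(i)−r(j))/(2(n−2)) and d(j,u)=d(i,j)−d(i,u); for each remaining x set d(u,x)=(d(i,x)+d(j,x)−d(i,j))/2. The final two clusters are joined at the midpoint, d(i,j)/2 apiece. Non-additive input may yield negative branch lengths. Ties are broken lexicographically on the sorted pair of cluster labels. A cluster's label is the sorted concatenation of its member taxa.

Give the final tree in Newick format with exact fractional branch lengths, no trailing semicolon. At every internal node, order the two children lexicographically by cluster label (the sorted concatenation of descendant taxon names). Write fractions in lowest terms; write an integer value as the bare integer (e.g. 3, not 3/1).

(((O:-7/4,Z:31/4):33/4,P:43/4):-19/8,W:-19/8)

step 1: merge (O,Z) at d=6, Q=-57; branch lengths O→-7/4, Z→31/4; new cluster OZ
  updated: d(OZ,P)=19, d(OZ,W)=7/2
step 2: merge (OZ,P) at d=19, Q=-57/2; branch lengths OZ→33/4, P→43/4; new cluster OPZ
  updated: d(OPZ,W)=-19/4
step 3: merge (OPZ,W) at d=-19/4; branch lengths OPZ→-19/8, W→-19/8; new cluster OPWZ
final tree: (((O:-7/4,Z:31/4):33/4,P:43/4):-19/8,W:-19/8)
total length: 81/4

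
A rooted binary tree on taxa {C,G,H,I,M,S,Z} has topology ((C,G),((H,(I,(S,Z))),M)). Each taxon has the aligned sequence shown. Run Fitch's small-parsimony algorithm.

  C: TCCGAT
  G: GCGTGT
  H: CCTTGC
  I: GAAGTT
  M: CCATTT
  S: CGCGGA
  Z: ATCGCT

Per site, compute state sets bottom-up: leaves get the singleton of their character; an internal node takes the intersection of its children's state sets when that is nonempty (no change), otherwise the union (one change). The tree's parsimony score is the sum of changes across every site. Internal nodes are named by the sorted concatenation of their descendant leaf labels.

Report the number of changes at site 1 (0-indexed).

[col 0] CG: children C:{T}, G:{G} ∪→ {G,T}; cost 1
[col 0] SZ: children S:{C}, Z:{A} ∪→ {A,C}; cost 1
[col 0] ISZ: children I:{G}, SZ:{A,C} ∪→ {A,C,G}; cost 1
[col 0] HISZ: children H:{C}, ISZ:{A,C,G} ∩→ {C}; cost 0
[col 0] HIMSZ: children HISZ:{C}, M:{C} ∩→ {C}; cost 0
[col 0] CGHIMSZ: children CG:{G,T}, HIMSZ:{C} ∪→ {C,G,T}; cost 1
[col 1] CG: children C:{C}, G:{C} ∩→ {C}; cost 0
[col 1] SZ: children S:{G}, Z:{T} ∪→ {G,T}; cost 1
[col 1] ISZ: children I:{A}, SZ:{G,T} ∪→ {A,G,T}; cost 1
[col 1] HISZ: children H:{C}, ISZ:{A,G,T} ∪→ {A,C,G,T}; cost 1
[col 1] HIMSZ: children HISZ:{A,C,G,T}, M:{C} ∩→ {C}; cost 0
[col 1] CGHIMSZ: children CG:{C}, HIMSZ:{C} ∩→ {C}; cost 0
[col 2] CG: children C:{C}, G:{G} ∪→ {C,G}; cost 1
[col 2] SZ: children S:{C}, Z:{C} ∩→ {C}; cost 0
[col 2] ISZ: children I:{A}, SZ:{C} ∪→ {A,C}; cost 1
[col 2] HISZ: children H:{T}, ISZ:{A,C} ∪→ {A,C,T}; cost 1
[col 2] HIMSZ: children HISZ:{A,C,T}, M:{A} ∩→ {A}; cost 0
[col 2] CGHIMSZ: children CG:{C,G}, HIMSZ:{A} ∪→ {A,C,G}; cost 1
[col 3] CG: children C:{G}, G:{T} ∪→ {G,T}; cost 1
[col 3] SZ: children S:{G}, Z:{G} ∩→ {G}; cost 0
[col 3] ISZ: children I:{G}, SZ:{G} ∩→ {G}; cost 0
[col 3] HISZ: children H:{T}, ISZ:{G} ∪→ {G,T}; cost 1
[col 3] HIMSZ: children HISZ:{G,T}, M:{T} ∩→ {T}; cost 0
[col 3] CGHIMSZ: children CG:{G,T}, HIMSZ:{T} ∩→ {T}; cost 0
[col 4] CG: children C:{A}, G:{G} ∪→ {A,G}; cost 1
[col 4] SZ: children S:{G}, Z:{C} ∪→ {C,G}; cost 1
[col 4] ISZ: children I:{T}, SZ:{C,G} ∪→ {C,G,T}; cost 1
[col 4] HISZ: children H:{G}, ISZ:{C,G,T} ∩→ {G}; cost 0
[col 4] HIMSZ: children HISZ:{G}, M:{T} ∪→ {G,T}; cost 1
[col 4] CGHIMSZ: children CG:{A,G}, HIMSZ:{G,T} ∩→ {G}; cost 0
[col 5] CG: children C:{T}, G:{T} ∩→ {T}; cost 0
[col 5] SZ: children S:{A}, Z:{T} ∪→ {A,T}; cost 1
[col 5] ISZ: children I:{T}, SZ:{A,T} ∩→ {T}; cost 0
[col 5] HISZ: children H:{C}, ISZ:{T} ∪→ {C,T}; cost 1
[col 5] HIMSZ: children HISZ:{C,T}, M:{T} ∩→ {T}; cost 0
[col 5] CGHIMSZ: children CG:{T}, HIMSZ:{T} ∩→ {T}; cost 0
per-site changes: [4, 3, 4, 2, 4, 2]; total = 19

3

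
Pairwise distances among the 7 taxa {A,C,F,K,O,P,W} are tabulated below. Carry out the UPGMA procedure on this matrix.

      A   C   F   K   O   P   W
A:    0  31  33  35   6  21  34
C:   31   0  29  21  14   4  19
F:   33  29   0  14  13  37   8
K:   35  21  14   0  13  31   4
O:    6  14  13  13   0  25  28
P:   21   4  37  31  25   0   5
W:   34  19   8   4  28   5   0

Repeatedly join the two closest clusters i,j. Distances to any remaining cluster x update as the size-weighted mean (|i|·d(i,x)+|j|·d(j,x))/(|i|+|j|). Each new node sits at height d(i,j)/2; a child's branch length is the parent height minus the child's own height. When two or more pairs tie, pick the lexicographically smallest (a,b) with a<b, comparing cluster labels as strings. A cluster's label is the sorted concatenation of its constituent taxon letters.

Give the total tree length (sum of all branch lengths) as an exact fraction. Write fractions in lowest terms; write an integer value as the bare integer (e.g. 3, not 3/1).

1169/24

1. join C+P (d=4) ⇒ CP; edges |C|=2, |P|=2
  updated: d(A,CP)=26, d(CP,F)=33, d(CP,K)=26, d(CP,O)=39/2, d(CP,W)=12
2. join K+W (d=4) ⇒ KW; edges |K|=2, |W|=2
  updated: d(A,KW)=69/2, d(CP,KW)=19, d(F,KW)=11, d(KW,O)=41/2
3. join A+O (d=6) ⇒ AO; edges |A|=3, |O|=3
  updated: d(AO,CP)=91/4, d(AO,F)=23, d(AO,KW)=55/2
4. join F+KW (d=11) ⇒ FKW; edges |F|=11/2, |KW|=7/2
  updated: d(AO,FKW)=26, d(CP,FKW)=71/3
5. join AO+CP (d=91/4) ⇒ ACOP; edges |AO|=67/8, |CP|=75/8
  updated: d(ACOP,FKW)=149/6
6. join ACOP+FKW (d=149/6) ⇒ ACFKOPW; edges |ACOP|=25/24, |FKW|=83/12
final tree: (((A:3,O:3):67/8,(C:2,P:2):75/8):25/24,(F:11/2,(K:2,W:2):7/2):83/12)
total length: 1169/24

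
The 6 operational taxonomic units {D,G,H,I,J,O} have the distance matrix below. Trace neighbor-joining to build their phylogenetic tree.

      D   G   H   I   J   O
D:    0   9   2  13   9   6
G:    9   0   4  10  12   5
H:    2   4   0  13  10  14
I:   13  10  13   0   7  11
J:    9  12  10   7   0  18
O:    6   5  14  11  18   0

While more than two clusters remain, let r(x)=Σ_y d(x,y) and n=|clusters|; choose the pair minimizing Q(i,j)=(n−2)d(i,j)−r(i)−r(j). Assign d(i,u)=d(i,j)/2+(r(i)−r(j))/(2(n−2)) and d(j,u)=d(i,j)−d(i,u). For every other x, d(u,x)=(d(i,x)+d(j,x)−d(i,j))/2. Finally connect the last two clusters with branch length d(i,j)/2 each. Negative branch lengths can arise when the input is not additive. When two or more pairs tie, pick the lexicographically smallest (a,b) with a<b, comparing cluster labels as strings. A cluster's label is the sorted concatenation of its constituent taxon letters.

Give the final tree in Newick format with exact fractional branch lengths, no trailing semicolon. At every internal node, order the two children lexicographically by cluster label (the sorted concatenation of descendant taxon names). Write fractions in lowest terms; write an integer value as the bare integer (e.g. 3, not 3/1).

step 1: merge (I,J) at d=7, Q=-82; branch lengths I→13/4, J→15/4; new cluster IJ
  updated: d(D,IJ)=15/2, d(G,IJ)=15/2, d(H,IJ)=8, d(IJ,O)=11
step 2: merge (D,H) at d=2, Q=-93/2; branch lengths D→5/12, H→19/12; new cluster DH
  updated: d(DH,G)=11/2, d(DH,IJ)=27/4, d(DH,O)=9
step 3: merge (DH,IJ) at d=27/4, Q=-33; branch lengths DH→19/8, IJ→35/8; new cluster DHIJ
  updated: d(DHIJ,G)=25/8, d(DHIJ,O)=53/8
step 4: merge (DHIJ,G) at d=25/8, Q=-59/4; branch lengths DHIJ→19/8, G→3/4; new cluster DGHIJ
  updated: d(DGHIJ,O)=17/4
step 5: merge (DGHIJ,O) at d=17/4; branch lengths DGHIJ→17/8, O→17/8; new cluster DGHIJO
final tree: ((((D:5/12,H:19/12):19/8,(I:13/4,J:15/4):35/8):19/8,G:3/4):17/8,O:17/8)
total length: 185/8

((((D:5/12,H:19/12):19/8,(I:13/4,J:15/4):35/8):19/8,G:3/4):17/8,O:17/8)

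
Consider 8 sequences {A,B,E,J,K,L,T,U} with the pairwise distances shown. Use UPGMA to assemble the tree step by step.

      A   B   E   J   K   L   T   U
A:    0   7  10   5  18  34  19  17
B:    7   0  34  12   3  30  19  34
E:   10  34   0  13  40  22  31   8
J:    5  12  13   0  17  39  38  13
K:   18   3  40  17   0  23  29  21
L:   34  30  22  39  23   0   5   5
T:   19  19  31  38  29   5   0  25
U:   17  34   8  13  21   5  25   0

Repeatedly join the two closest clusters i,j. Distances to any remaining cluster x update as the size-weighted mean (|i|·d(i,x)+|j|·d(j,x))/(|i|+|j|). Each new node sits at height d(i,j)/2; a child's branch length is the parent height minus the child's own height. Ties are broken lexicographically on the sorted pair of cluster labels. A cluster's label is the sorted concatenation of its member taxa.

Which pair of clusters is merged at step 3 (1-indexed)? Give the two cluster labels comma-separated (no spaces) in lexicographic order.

L,T

step 1: merge (B,K) at d=3; branch lengths B→3/2, K→3/2; new cluster BK
  updated: d(A,BK)=25/2, d(BK,E)=37, d(BK,J)=29/2, d(BK,L)=53/2, d(BK,T)=24, d(BK,U)=55/2
step 2: merge (A,J) at d=5; branch lengths A→5/2, J→5/2; new cluster AJ
  updated: d(AJ,BK)=27/2, d(AJ,E)=23/2, d(AJ,L)=73/2, d(AJ,T)=57/2, d(AJ,U)=15
step 3: merge (L,T) at d=5; branch lengths L→5/2, T→5/2; new cluster LT
  updated: d(AJ,LT)=65/2, d(BK,LT)=101/4, d(E,LT)=53/2, d(LT,U)=15
step 4: merge (E,U) at d=8; branch lengths E→4, U→4; new cluster EU
  updated: d(AJ,EU)=53/4, d(BK,EU)=129/4, d(EU,LT)=83/4
step 5: merge (AJ,EU) at d=53/4; branch lengths AJ→33/8, EU→21/8; new cluster AEJU
  updated: d(AEJU,BK)=183/8, d(AEJU,LT)=213/8
step 6: merge (AEJU,BK) at d=183/8; branch lengths AEJU→77/16, BK→159/16; new cluster ABEJKU
  updated: d(ABEJKU,LT)=157/6
step 7: merge (ABEJKU,LT) at d=157/6; branch lengths ABEJKU→79/48, LT→127/12; new cluster ABEJKLTU
final tree: ((((A:5/2,J:5/2):33/8,(E:4,U:4):21/8):77/16,(B:3/2,K:3/2):159/16):79/48,(L:5/2,T:5/2):127/12)
total length: 2627/48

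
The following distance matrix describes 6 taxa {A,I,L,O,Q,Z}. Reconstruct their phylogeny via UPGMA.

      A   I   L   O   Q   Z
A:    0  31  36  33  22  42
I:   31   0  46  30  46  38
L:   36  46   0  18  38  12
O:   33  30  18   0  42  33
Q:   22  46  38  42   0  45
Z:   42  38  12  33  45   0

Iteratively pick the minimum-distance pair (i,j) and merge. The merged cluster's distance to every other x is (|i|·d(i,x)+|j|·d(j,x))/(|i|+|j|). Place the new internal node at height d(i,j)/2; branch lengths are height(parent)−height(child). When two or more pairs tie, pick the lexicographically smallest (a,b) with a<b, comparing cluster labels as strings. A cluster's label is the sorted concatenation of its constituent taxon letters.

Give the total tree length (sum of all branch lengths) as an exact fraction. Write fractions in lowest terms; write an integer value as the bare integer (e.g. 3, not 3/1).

1. join L+Z (d=12) ⇒ LZ; edges |L|=6, |Z|=6
  updated: d(A,LZ)=39, d(I,LZ)=42, d(LZ,O)=51/2, d(LZ,Q)=83/2
2. join A+Q (d=22) ⇒ AQ; edges |A|=11, |Q|=11
  updated: d(AQ,I)=77/2, d(AQ,LZ)=161/4, d(AQ,O)=75/2
3. join LZ+O (d=51/2) ⇒ LOZ; edges |LZ|=27/4, |O|=51/4
  updated: d(AQ,LOZ)=118/3, d(I,LOZ)=38
4. join I+LOZ (d=38) ⇒ ILOZ; edges |I|=19, |LOZ|=25/4
  updated: d(AQ,ILOZ)=313/8
5. join AQ+ILOZ (d=313/8) ⇒ AILOQZ; edges |AQ|=137/16, |ILOZ|=9/16
final tree: ((A:11,Q:11):137/16,(I:19,((L:6,Z:6):27/4,O:51/4):25/4):9/16)
total length: 703/8

703/8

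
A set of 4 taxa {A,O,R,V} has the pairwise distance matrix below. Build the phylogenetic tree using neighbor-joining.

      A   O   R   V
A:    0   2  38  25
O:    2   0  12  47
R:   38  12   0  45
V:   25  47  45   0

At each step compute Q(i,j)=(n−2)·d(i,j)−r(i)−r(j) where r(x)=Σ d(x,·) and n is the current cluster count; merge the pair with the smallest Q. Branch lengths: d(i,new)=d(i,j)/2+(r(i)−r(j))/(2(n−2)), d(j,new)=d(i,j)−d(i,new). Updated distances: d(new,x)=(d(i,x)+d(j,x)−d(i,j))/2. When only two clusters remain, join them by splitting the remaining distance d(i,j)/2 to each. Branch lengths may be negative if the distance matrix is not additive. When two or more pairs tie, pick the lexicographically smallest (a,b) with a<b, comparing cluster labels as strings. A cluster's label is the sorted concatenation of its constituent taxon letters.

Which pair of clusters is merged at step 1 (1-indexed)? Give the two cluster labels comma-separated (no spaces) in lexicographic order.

A,V

step 1: merge (A,V) at d=25, Q=-132; branch lengths A→-1/2, V→51/2; new cluster AV
  updated: d(AV,O)=12, d(AV,R)=29
step 2: merge (AV,O) at d=12, Q=-53; branch lengths AV→29/2, O→-5/2; new cluster AOV
  updated: d(AOV,R)=29/2
step 3: merge (AOV,R) at d=29/2; branch lengths AOV→29/4, R→29/4; new cluster AORV
final tree: (((A:-1/2,V:51/2):29/2,O:-5/2):29/4,R:29/4)
total length: 103/2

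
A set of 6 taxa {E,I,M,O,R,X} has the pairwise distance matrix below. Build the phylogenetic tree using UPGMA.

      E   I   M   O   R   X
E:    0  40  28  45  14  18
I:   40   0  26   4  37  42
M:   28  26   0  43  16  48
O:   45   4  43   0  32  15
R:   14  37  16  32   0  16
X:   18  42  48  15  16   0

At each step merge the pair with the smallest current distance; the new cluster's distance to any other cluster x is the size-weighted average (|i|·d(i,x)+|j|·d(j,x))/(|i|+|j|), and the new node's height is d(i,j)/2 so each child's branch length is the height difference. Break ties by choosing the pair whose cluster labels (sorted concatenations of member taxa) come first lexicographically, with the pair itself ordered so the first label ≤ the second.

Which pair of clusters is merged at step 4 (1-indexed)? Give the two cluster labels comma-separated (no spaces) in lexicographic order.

step 1: merge (I,O) at d=4; branch lengths I→2, O→2; new cluster IO
  updated: d(E,IO)=85/2, d(IO,M)=69/2, d(IO,R)=69/2, d(IO,X)=57/2
step 2: merge (E,R) at d=14; branch lengths E→7, R→7; new cluster ER
  updated: d(ER,IO)=77/2, d(ER,M)=22, d(ER,X)=17
step 3: merge (ER,X) at d=17; branch lengths ER→3/2, X→17/2; new cluster ERX
  updated: d(ERX,IO)=211/6, d(ERX,M)=92/3
step 4: merge (ERX,M) at d=92/3; branch lengths ERX→41/6, M→46/3; new cluster EMRX
  updated: d(EMRX,IO)=35
step 5: merge (EMRX,IO) at d=35; branch lengths EMRX→13/6, IO→31/2; new cluster EIMORX
final tree: ((((E:7,R:7):3/2,X:17/2):41/6,M:46/3):13/6,(I:2,O:2):31/2)
total length: 407/6

ERX,M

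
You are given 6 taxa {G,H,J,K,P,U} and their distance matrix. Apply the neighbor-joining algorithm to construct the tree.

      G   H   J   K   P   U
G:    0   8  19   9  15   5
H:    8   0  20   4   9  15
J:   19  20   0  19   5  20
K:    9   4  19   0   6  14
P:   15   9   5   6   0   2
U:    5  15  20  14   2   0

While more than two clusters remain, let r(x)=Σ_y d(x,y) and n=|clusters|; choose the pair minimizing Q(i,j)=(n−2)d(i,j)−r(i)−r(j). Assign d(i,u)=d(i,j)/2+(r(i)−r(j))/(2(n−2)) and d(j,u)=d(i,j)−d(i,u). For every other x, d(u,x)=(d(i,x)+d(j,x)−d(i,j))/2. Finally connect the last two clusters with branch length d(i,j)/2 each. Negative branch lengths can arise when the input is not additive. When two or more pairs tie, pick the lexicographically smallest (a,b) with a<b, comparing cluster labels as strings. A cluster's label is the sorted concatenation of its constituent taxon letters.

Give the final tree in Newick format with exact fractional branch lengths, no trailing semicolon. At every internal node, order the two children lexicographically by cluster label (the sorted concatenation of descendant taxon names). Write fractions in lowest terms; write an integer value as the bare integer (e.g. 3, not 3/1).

((((G:3/2,U:7/2):7/2,(J:33/4,P:-13/4):11/2):7/2,H:5/2):3/4,K:3/4)

iteration 1: select J,P (d=5, Q=-100); attach at lengths (33/4, -13/4); label the merged cluster JP
  updated: d(G,JP)=29/2, d(H,JP)=12, d(JP,K)=10, d(JP,U)=17/2
iteration 2: select G,U (d=5, Q=-64); attach at lengths (3/2, 7/2); label the merged cluster GU
  updated: d(GU,H)=9, d(GU,JP)=9, d(GU,K)=9
iteration 3: select GU,JP (d=9, Q=-40); attach at lengths (7/2, 11/2); label the merged cluster GJPU
  updated: d(GJPU,H)=6, d(GJPU,K)=5
iteration 4: select GJPU,H (d=6, Q=-15); attach at lengths (7/2, 5/2); label the merged cluster GHJPU
  updated: d(GHJPU,K)=3/2
iteration 5: select GHJPU,K (d=3/2); attach at lengths (3/4, 3/4); label the merged cluster GHJKPU
final tree: ((((G:3/2,U:7/2):7/2,(J:33/4,P:-13/4):11/2):7/2,H:5/2):3/4,K:3/4)
total length: 53/2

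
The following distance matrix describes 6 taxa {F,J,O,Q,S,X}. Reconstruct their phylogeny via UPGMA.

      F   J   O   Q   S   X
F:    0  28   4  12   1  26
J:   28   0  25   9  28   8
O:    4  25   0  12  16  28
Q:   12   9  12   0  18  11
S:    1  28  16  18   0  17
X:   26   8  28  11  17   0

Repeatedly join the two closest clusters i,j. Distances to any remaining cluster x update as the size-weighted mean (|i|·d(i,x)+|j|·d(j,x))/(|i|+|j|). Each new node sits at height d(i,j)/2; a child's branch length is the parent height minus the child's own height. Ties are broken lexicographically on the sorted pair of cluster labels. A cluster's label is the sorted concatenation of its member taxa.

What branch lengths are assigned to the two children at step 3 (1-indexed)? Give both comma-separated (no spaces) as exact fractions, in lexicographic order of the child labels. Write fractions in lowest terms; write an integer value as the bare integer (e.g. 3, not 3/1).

step 1: merge (F,S) at d=1; branch lengths F→1/2, S→1/2; new cluster FS
  updated: d(FS,J)=28, d(FS,O)=10, d(FS,Q)=15, d(FS,X)=43/2
step 2: merge (J,X) at d=8; branch lengths J→4, X→4; new cluster JX
  updated: d(FS,JX)=99/4, d(JX,O)=53/2, d(JX,Q)=10
step 3: merge (FS,O) at d=10; branch lengths FS→9/2, O→5; new cluster FOS
  updated: d(FOS,JX)=76/3, d(FOS,Q)=14
step 4: merge (JX,Q) at d=10; branch lengths JX→1, Q→5; new cluster JQX
  updated: d(FOS,JQX)=194/9
step 5: merge (FOS,JQX) at d=194/9; branch lengths FOS→52/9, JQX→52/9; new cluster FJOQSX
final tree: (((F:1/2,S:1/2):9/2,O:5):52/9,((J:4,X:4):1,Q:5):52/9)
total length: 649/18

9/2,5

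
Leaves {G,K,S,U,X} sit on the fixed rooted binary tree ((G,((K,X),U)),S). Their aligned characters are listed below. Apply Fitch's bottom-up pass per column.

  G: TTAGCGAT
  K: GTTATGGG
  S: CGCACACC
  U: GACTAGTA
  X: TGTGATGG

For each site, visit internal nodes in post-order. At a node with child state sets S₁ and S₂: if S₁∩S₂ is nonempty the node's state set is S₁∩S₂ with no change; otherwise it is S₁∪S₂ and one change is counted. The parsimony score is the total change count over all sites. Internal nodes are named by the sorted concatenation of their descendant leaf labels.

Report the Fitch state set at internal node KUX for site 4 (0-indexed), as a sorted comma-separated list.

A

KX@0: {G} ∪ {T} = {G,T} (union, +1)
KUX@0: {G,T} ∩ {G} = {G} (intersection, +0)
GKUX@0: {T} ∪ {G} = {G,T} (union, +1)
GKSUX@0: {G,T} ∪ {C} = {C,G,T} (union, +1)
KX@1: {T} ∪ {G} = {G,T} (union, +1)
KUX@1: {G,T} ∪ {A} = {A,G,T} (union, +1)
GKUX@1: {T} ∩ {A,G,T} = {T} (intersection, +0)
GKSUX@1: {T} ∪ {G} = {G,T} (union, +1)
KX@2: {T} ∩ {T} = {T} (intersection, +0)
KUX@2: {T} ∪ {C} = {C,T} (union, +1)
GKUX@2: {A} ∪ {C,T} = {A,C,T} (union, +1)
GKSUX@2: {A,C,T} ∩ {C} = {C} (intersection, +0)
KX@3: {A} ∪ {G} = {A,G} (union, +1)
KUX@3: {A,G} ∪ {T} = {A,G,T} (union, +1)
GKUX@3: {G} ∩ {A,G,T} = {G} (intersection, +0)
GKSUX@3: {G} ∪ {A} = {A,G} (union, +1)
KX@4: {T} ∪ {A} = {A,T} (union, +1)
KUX@4: {A,T} ∩ {A} = {A} (intersection, +0)
GKUX@4: {C} ∪ {A} = {A,C} (union, +1)
GKSUX@4: {A,C} ∩ {C} = {C} (intersection, +0)
KX@5: {G} ∪ {T} = {G,T} (union, +1)
KUX@5: {G,T} ∩ {G} = {G} (intersection, +0)
GKUX@5: {G} ∩ {G} = {G} (intersection, +0)
GKSUX@5: {G} ∪ {A} = {A,G} (union, +1)
KX@6: {G} ∩ {G} = {G} (intersection, +0)
KUX@6: {G} ∪ {T} = {G,T} (union, +1)
GKUX@6: {A} ∪ {G,T} = {A,G,T} (union, +1)
GKSUX@6: {A,G,T} ∪ {C} = {A,C,G,T} (union, +1)
KX@7: {G} ∩ {G} = {G} (intersection, +0)
KUX@7: {G} ∪ {A} = {A,G} (union, +1)
GKUX@7: {T} ∪ {A,G} = {A,G,T} (union, +1)
GKSUX@7: {A,G,T} ∪ {C} = {A,C,G,T} (union, +1)
per-site changes: [3, 3, 2, 3, 2, 2, 3, 3]; total = 21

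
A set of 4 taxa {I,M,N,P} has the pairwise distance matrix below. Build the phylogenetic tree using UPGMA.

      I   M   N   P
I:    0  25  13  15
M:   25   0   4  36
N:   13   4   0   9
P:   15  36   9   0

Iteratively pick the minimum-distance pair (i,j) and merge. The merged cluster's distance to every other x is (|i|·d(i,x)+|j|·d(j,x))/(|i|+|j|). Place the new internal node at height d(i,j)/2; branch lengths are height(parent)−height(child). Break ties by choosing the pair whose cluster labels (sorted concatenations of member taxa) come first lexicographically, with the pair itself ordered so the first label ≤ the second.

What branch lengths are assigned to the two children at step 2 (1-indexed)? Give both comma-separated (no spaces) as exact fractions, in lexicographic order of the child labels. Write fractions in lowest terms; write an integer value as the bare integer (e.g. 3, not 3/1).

1. join M+N (d=4) ⇒ MN; edges |M|=2, |N|=2
  updated: d(I,MN)=19, d(MN,P)=45/2
2. join I+P (d=15) ⇒ IP; edges |I|=15/2, |P|=15/2
  updated: d(IP,MN)=83/4
3. join IP+MN (d=83/4) ⇒ IMNP; edges |IP|=23/8, |MN|=67/8
final tree: ((I:15/2,P:15/2):23/8,(M:2,N:2):67/8)
total length: 121/4

15/2,15/2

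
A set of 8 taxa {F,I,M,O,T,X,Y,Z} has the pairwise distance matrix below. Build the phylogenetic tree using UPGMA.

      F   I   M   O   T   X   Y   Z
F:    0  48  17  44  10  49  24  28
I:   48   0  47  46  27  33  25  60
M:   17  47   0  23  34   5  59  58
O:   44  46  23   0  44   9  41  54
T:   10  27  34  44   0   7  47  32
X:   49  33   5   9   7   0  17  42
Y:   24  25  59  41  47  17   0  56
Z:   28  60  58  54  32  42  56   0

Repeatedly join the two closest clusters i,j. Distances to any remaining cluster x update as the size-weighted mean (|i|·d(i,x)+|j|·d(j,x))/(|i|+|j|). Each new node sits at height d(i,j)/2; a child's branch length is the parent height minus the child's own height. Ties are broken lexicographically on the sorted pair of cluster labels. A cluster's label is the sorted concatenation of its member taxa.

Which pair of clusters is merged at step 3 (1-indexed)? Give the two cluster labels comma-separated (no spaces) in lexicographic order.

MX,O

iteration 1: select M,X (d=5); attach at lengths (5/2, 5/2); label the merged cluster MX
  updated: d(F,MX)=33, d(I,MX)=40, d(MX,O)=16, d(MX,T)=41/2, d(MX,Y)=38, d(MX,Z)=50
iteration 2: select F,T (d=10); attach at lengths (5, 5); label the merged cluster FT
  updated: d(FT,I)=75/2, d(FT,MX)=107/4, d(FT,O)=44, d(FT,Y)=71/2, d(FT,Z)=30
iteration 3: select MX,O (d=16); attach at lengths (11/2, 8); label the merged cluster MOX
  updated: d(FT,MOX)=65/2, d(I,MOX)=42, d(MOX,Y)=39, d(MOX,Z)=154/3
iteration 4: select I,Y (d=25); attach at lengths (25/2, 25/2); label the merged cluster IY
  updated: d(FT,IY)=73/2, d(IY,MOX)=81/2, d(IY,Z)=58
iteration 5: select FT,Z (d=30); attach at lengths (10, 15); label the merged cluster FTZ
  updated: d(FTZ,IY)=131/3, d(FTZ,MOX)=349/9
iteration 6: select FTZ,MOX (d=349/9); attach at lengths (79/18, 205/18); label the merged cluster FMOTXZ
  updated: d(FMOTXZ,IY)=505/12
iteration 7: select FMOTXZ,IY (d=505/12); attach at lengths (119/72, 205/24); label the merged cluster FIMOTXYZ
final tree: ((((F:5,T:5):10,Z:15):79/18,((M:5/2,X:5/2):11/2,O:8):205/18):119/72,(I:25/2,Y:25/2):205/24)
total length: 3761/36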